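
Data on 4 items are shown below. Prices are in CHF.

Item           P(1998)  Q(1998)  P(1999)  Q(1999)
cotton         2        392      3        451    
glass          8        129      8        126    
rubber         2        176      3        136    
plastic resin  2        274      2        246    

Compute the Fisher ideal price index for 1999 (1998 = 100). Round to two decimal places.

121.43

Laspeyres component (base-period weights):
ΣP(1999)Q(1998) = 3×392 + 8×129 + 3×176 + 2×274 = 1176 + 1032 + 528 + 548 = 3284
ΣP(1998)Q(1998) = 2×392 + 8×129 + 2×176 + 2×274 = 784 + 1032 + 352 + 548 = 2716
L = 3284 / 2716 × 100 = 120.9131
Paasche component (current-period weights):
ΣP(1999)Q(1999) = 3×451 + 8×126 + 3×136 + 2×246 = 1353 + 1008 + 408 + 492 = 3261
ΣP(1998)Q(1999) = 2×451 + 8×126 + 2×136 + 2×246 = 902 + 1008 + 272 + 492 = 2674
P = 3261 / 2674 × 100 = 121.9521
Fisher = √(L × P) = √(120.9131 × 121.9521) = 121.4315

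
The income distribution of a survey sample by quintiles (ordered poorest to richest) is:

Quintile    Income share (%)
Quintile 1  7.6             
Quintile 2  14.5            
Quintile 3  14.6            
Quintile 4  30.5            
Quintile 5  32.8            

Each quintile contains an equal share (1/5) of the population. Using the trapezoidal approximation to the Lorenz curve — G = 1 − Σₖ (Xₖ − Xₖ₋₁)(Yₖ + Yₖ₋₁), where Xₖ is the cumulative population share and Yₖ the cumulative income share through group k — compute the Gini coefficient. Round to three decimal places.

Cumulative income shares Yₖ: 0.0760, 0.2210, 0.3670, 0.6720, 1.0000
Σ (Xₖ−Xₖ₋₁)(Yₖ+Yₖ₋₁) = (1/5)(0.0760+0.0000) + (1/5)(0.2210+0.0760) + (1/5)(0.3670+0.2210) + (1/5)(0.6720+0.3670) + (1/5)(1.0000+0.6720)
  = 0.0152 + 0.0594 + 0.1176 + 0.2078 + 0.3344 = 0.7344
G = 1 − 0.7344 = 0.2656

0.266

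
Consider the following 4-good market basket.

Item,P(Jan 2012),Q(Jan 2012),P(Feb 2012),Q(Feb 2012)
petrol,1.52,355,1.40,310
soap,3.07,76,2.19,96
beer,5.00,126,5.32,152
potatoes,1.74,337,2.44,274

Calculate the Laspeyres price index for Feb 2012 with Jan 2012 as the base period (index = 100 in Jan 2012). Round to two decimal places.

108.38

Laspeyres price index uses base-period quantities as weights.
ΣP(Feb 2012)·Q(Jan 2012) = 1.40×355 + 2.19×76 + 5.32×126 + 2.44×337 = 497 + 166.44 + 670.32 + 822.28 = 2156.04
ΣP(Jan 2012)·Q(Jan 2012) = 1.52×355 + 3.07×76 + 5.00×126 + 1.74×337 = 539.6 + 233.32 + 630 + 586.38 = 1989.3
Index = 2156.04 / 1989.3 × 100 = 108.3818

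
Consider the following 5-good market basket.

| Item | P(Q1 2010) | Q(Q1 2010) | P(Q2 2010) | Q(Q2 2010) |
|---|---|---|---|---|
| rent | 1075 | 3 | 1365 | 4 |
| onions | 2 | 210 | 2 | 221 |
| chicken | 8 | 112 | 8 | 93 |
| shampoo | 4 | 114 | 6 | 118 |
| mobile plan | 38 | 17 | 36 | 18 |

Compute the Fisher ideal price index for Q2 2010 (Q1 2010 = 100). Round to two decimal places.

Laspeyres component (base-period weights):
ΣP(Q2 2010)Q(Q1 2010) = 1365×3 + 2×210 + 8×112 + 6×114 + 36×17 = 4095 + 420 + 896 + 684 + 612 = 6707
ΣP(Q1 2010)Q(Q1 2010) = 1075×3 + 2×210 + 8×112 + 4×114 + 38×17 = 3225 + 420 + 896 + 456 + 646 = 5643
L = 6707 / 5643 × 100 = 118.8552
Paasche component (current-period weights):
ΣP(Q2 2010)Q(Q2 2010) = 1365×4 + 2×221 + 8×93 + 6×118 + 36×18 = 5460 + 442 + 744 + 708 + 648 = 8002
ΣP(Q1 2010)Q(Q2 2010) = 1075×4 + 2×221 + 8×93 + 4×118 + 38×18 = 4300 + 442 + 744 + 472 + 684 = 6642
P = 8002 / 6642 × 100 = 120.4758
Fisher = √(L × P) = √(118.8552 × 120.4758) = 119.6627

119.66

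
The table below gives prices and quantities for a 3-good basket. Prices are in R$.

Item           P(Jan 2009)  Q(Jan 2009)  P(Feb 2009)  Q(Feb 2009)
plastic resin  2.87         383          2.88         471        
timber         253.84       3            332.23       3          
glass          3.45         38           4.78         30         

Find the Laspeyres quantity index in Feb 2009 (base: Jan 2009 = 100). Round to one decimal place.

111.3

Laspeyres quantity index uses base-period prices as weights.
ΣP(Jan 2009)·Q(Feb 2009) = 2.87×471 + 253.84×3 + 3.45×30 = 1351.77 + 761.52 + 103.5 = 2216.79
ΣP(Jan 2009)·Q(Jan 2009) = 2.87×383 + 253.84×3 + 3.45×38 = 1099.21 + 761.52 + 131.1 = 1991.83
Index = 2216.79 / 1991.83 × 100 = 111.2941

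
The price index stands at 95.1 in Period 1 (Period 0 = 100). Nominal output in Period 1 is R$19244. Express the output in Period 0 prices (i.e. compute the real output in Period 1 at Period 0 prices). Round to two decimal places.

20235.54

Real = Nominal ÷ (Index/100) = 19244 ÷ (95.1/100)
     = 19244 ÷ 0.951 = 20235.5415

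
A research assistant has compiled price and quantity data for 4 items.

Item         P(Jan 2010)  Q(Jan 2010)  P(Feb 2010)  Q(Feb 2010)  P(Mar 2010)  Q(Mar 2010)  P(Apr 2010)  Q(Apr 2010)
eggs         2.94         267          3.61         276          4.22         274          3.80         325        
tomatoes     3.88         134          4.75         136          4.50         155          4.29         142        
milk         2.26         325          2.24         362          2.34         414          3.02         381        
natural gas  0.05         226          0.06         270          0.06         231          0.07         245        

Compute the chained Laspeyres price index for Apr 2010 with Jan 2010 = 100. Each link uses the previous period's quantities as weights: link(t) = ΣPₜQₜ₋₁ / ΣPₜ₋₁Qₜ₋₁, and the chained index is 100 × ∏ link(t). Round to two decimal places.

Link Jan 2010→Feb 2010:
ΣP(Feb 2010)Q(Jan 2010) = 3.61×267 + 4.75×134 + 2.24×325 + 0.06×226 = 963.87 + 636.5 + 728 + 13.56 = 2341.93
ΣP(Jan 2010)Q(Jan 2010) = 2.94×267 + 3.88×134 + 2.26×325 + 0.05×226 = 784.98 + 519.92 + 734.5 + 11.3 = 2050.7
link = 2341.93/2050.7 = 1.142015
Link Feb 2010→Mar 2010:
ΣP(Mar 2010)Q(Feb 2010) = 4.22×276 + 4.50×136 + 2.34×362 + 0.06×270 = 1164.72 + 612 + 847.08 + 16.2 = 2640
ΣP(Feb 2010)Q(Feb 2010) = 3.61×276 + 4.75×136 + 2.24×362 + 0.06×270 = 996.36 + 646 + 810.88 + 16.2 = 2469.44
link = 2640/2469.44 = 1.069068
Link Mar 2010→Apr 2010:
ΣP(Apr 2010)Q(Mar 2010) = 3.80×274 + 4.29×155 + 3.02×414 + 0.07×231 = 1041.2 + 664.95 + 1250.28 + 16.17 = 2972.6
ΣP(Mar 2010)Q(Mar 2010) = 4.22×274 + 4.50×155 + 2.34×414 + 0.06×231 = 1156.28 + 697.5 + 968.76 + 13.86 = 2836.4
link = 2972.6/2836.4 = 1.048019
Chained index = 100 × 1.142015 × 1.069068 × 1.048019 = 127.9517

127.95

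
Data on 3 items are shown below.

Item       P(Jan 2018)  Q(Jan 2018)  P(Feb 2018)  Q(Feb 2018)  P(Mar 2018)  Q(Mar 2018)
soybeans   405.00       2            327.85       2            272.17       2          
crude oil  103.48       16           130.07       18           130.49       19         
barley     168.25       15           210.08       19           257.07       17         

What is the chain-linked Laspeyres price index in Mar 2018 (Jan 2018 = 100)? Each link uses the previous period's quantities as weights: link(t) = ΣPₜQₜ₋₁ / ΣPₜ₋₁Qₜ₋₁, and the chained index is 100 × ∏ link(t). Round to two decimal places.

Link Jan 2018→Feb 2018:
ΣP(Feb 2018)Q(Jan 2018) = 327.85×2 + 130.07×16 + 210.08×15 = 655.7 + 2081.12 + 3151.2 = 5888.02
ΣP(Jan 2018)Q(Jan 2018) = 405.00×2 + 103.48×16 + 168.25×15 = 810 + 1655.68 + 2523.75 = 4989.43
link = 5888.02/4989.43 = 1.180099
Link Feb 2018→Mar 2018:
ΣP(Mar 2018)Q(Feb 2018) = 272.17×2 + 130.49×18 + 257.07×19 = 544.34 + 2348.82 + 4884.33 = 7777.49
ΣP(Feb 2018)Q(Feb 2018) = 327.85×2 + 130.07×18 + 210.08×19 = 655.7 + 2341.26 + 3991.52 = 6988.48
link = 7777.49/6988.48 = 1.112902
Chained index = 100 × 1.180099 × 1.112902 = 131.3334

131.33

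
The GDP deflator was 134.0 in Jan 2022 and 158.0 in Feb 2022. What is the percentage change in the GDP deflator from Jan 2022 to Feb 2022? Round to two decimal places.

Change = (158.0 − 134.0) / 134.0 × 100
       = 24.0 / 134.0 × 100 = 17.9104%

17.91%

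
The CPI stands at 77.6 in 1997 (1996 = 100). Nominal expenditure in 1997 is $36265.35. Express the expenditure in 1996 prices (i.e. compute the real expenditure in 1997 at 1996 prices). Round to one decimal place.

46733.7

Real = Nominal ÷ (Index/100) = 36265.35 ÷ (77.6/100)
     = 36265.35 ÷ 0.776 = 46733.6985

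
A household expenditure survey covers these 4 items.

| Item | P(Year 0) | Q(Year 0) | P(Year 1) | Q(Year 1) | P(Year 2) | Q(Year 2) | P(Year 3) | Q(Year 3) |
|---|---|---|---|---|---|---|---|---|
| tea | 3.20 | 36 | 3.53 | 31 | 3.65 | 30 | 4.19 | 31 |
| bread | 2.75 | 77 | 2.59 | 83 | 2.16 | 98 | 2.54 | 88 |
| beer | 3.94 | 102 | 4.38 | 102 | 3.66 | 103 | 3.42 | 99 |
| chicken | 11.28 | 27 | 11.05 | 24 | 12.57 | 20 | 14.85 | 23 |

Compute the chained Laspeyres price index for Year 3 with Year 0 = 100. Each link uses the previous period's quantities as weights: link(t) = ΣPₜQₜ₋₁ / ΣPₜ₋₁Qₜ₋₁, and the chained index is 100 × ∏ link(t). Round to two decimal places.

Link Year 0→Year 1:
ΣP(Year 1)Q(Year 0) = 3.53×36 + 2.59×77 + 4.38×102 + 11.05×27 = 127.08 + 199.43 + 446.76 + 298.35 = 1071.62
ΣP(Year 0)Q(Year 0) = 3.20×36 + 2.75×77 + 3.94×102 + 11.28×27 = 115.2 + 211.75 + 401.88 + 304.56 = 1033.39
link = 1071.62/1033.39 = 1.036995
Link Year 1→Year 2:
ΣP(Year 2)Q(Year 1) = 3.65×31 + 2.16×83 + 3.66×102 + 12.57×24 = 113.15 + 179.28 + 373.32 + 301.68 = 967.43
ΣP(Year 1)Q(Year 1) = 3.53×31 + 2.59×83 + 4.38×102 + 11.05×24 = 109.43 + 214.97 + 446.76 + 265.2 = 1036.36
link = 967.43/1036.36 = 0.933488
Link Year 2→Year 3:
ΣP(Year 3)Q(Year 2) = 4.19×30 + 2.54×98 + 3.42×103 + 14.85×20 = 125.7 + 248.92 + 352.26 + 297 = 1023.88
ΣP(Year 2)Q(Year 2) = 3.65×30 + 2.16×98 + 3.66×103 + 12.57×20 = 109.5 + 211.68 + 376.98 + 251.4 = 949.56
link = 1023.88/949.56 = 1.078268
Chained index = 100 × 1.036995 × 0.933488 × 1.078268 = 104.3788

104.38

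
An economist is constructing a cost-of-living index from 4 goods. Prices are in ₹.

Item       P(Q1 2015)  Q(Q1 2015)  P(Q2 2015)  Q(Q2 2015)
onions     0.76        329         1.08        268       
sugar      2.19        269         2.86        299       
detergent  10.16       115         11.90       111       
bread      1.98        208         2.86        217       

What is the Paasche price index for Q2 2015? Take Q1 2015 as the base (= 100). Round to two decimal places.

Paasche price index uses current-period quantities as weights.
ΣP(Q2 2015)·Q(Q2 2015) = 1.08×268 + 2.86×299 + 11.90×111 + 2.86×217 = 289.44 + 855.14 + 1320.9 + 620.62 = 3086.1
ΣP(Q1 2015)·Q(Q2 2015) = 0.76×268 + 2.19×299 + 10.16×111 + 1.98×217 = 203.68 + 654.81 + 1127.76 + 429.66 = 2415.91
Index = 3086.1 / 2415.91 × 100 = 127.7407

127.74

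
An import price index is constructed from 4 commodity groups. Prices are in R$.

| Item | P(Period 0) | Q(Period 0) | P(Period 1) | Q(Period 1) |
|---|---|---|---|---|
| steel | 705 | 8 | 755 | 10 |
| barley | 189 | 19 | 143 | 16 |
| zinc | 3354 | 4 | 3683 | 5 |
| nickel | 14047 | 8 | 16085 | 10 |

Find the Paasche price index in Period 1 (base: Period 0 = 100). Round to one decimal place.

113.0

Paasche price index uses current-period quantities as weights.
ΣP(Period 1)·Q(Period 1) = 755×10 + 143×16 + 3683×5 + 16085×10 = 7550 + 2288 + 18415 + 160850 = 189103
ΣP(Period 0)·Q(Period 1) = 705×10 + 189×16 + 3354×5 + 14047×10 = 7050 + 3024 + 16770 + 140470 = 167314
Index = 189103 / 167314 × 100 = 113.0228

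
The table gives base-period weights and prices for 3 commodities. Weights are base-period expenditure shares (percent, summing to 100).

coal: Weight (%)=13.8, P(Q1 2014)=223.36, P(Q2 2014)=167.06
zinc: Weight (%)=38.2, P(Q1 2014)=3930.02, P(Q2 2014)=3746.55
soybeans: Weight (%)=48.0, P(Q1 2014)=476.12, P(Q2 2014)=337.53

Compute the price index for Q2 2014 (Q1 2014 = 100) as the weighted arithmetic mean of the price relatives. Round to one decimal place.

80.8

coal: 13.8 × (167.06/223.36) = 13.8 × 0.747941 = 10.3216
zinc: 38.2 × (3746.55/3930.02) = 38.2 × 0.953316 = 36.4167
soybeans: 48.0 × (337.53/476.12) = 48.0 × 0.708918 = 34.0281
Index = Σ wᵢ·(p₁ᵢ/p₀ᵢ) = 10.3216 + 36.4167 + 34.0281 = 80.7663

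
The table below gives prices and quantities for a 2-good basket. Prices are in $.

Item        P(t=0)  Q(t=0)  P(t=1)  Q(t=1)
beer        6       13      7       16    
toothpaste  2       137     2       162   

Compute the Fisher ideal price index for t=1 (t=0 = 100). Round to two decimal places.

103.75

Laspeyres component (base-period weights):
ΣP(t=1)Q(t=0) = 7×13 + 2×137 = 91 + 274 = 365
ΣP(t=0)Q(t=0) = 6×13 + 2×137 = 78 + 274 = 352
L = 365 / 352 × 100 = 103.6932
Paasche component (current-period weights):
ΣP(t=1)Q(t=1) = 7×16 + 2×162 = 112 + 324 = 436
ΣP(t=0)Q(t=1) = 6×16 + 2×162 = 96 + 324 = 420
P = 436 / 420 × 100 = 103.8095
Fisher = √(L × P) = √(103.6932 × 103.8095) = 103.7513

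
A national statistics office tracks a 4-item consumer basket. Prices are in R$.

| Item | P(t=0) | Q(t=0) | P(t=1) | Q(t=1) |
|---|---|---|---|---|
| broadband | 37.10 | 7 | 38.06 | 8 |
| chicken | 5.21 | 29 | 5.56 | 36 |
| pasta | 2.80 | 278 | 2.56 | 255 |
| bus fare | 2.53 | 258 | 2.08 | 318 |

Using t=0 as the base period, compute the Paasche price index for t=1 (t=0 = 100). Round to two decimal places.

90.81

Paasche price index uses current-period quantities as weights.
ΣP(t=1)·Q(t=1) = 38.06×8 + 5.56×36 + 2.56×255 + 2.08×318 = 304.48 + 200.16 + 652.8 + 661.44 = 1818.88
ΣP(t=0)·Q(t=1) = 37.10×8 + 5.21×36 + 2.80×255 + 2.53×318 = 296.8 + 187.56 + 714 + 804.54 = 2002.9
Index = 1818.88 / 2002.9 × 100 = 90.8123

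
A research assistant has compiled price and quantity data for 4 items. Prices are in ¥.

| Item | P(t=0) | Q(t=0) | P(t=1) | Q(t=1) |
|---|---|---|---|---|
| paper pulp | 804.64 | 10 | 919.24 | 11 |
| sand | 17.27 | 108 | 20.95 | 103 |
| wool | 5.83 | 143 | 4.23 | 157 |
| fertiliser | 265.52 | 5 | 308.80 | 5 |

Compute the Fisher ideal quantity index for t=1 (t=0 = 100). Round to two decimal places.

106.52

Laspeyres component (base-period weights):
ΣP(t=0)Q(t=1) = 804.64×11 + 17.27×103 + 5.83×157 + 265.52×5 = 8851.04 + 1778.81 + 915.31 + 1327.6 = 12872.76
ΣP(t=0)Q(t=0) = 804.64×10 + 17.27×108 + 5.83×143 + 265.52×5 = 8046.4 + 1865.16 + 833.69 + 1327.6 = 12072.85
L = 12872.76 / 12072.85 × 100 = 106.6257
Paasche component (current-period weights):
ΣP(t=1)Q(t=1) = 919.24×11 + 20.95×103 + 4.23×157 + 308.80×5 = 10111.64 + 2157.85 + 664.11 + 1544 = 14477.6
ΣP(t=1)Q(t=0) = 919.24×10 + 20.95×108 + 4.23×143 + 308.80×5 = 9192.4 + 2262.6 + 604.89 + 1544 = 13603.89
P = 14477.6 / 13603.89 × 100 = 106.4225
Fisher = √(L × P) = √(106.6257 × 106.4225) = 106.5240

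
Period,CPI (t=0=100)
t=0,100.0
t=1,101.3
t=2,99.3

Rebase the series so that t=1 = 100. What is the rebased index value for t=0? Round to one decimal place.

98.7

Rebased(t=0) = 100.0 / 101.3 × 100 = 98.7167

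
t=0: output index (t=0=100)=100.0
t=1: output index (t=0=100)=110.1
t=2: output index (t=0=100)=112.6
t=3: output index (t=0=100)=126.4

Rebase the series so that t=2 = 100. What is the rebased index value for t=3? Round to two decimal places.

Rebased(t=3) = 126.4 / 112.6 × 100 = 112.2558

112.26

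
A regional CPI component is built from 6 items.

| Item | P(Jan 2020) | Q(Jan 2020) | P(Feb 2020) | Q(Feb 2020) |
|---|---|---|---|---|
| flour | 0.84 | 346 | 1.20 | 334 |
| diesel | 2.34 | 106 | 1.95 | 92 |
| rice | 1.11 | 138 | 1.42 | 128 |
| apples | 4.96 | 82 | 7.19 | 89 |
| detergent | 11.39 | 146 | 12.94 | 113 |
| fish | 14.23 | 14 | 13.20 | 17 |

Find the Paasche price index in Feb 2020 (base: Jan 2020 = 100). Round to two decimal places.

Paasche price index uses current-period quantities as weights.
ΣP(Feb 2020)·Q(Feb 2020) = 1.20×334 + 1.95×92 + 1.42×128 + 7.19×89 + 12.94×113 + 13.20×17 = 400.8 + 179.4 + 181.76 + 639.91 + 1462.22 + 224.4 = 3088.49
ΣP(Jan 2020)·Q(Feb 2020) = 0.84×334 + 2.34×92 + 1.11×128 + 4.96×89 + 11.39×113 + 14.23×17 = 280.56 + 215.28 + 142.08 + 441.44 + 1287.07 + 241.91 = 2608.34
Index = 3088.49 / 2608.34 × 100 = 118.4083

118.41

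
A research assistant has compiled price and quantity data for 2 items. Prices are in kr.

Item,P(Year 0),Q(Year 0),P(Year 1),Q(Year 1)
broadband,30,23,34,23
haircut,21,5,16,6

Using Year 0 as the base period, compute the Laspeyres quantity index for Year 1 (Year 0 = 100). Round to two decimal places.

Laspeyres quantity index uses base-period prices as weights.
ΣP(Year 0)·Q(Year 1) = 30×23 + 21×6 = 690 + 126 = 816
ΣP(Year 0)·Q(Year 0) = 30×23 + 21×5 = 690 + 105 = 795
Index = 816 / 795 × 100 = 102.6415

102.64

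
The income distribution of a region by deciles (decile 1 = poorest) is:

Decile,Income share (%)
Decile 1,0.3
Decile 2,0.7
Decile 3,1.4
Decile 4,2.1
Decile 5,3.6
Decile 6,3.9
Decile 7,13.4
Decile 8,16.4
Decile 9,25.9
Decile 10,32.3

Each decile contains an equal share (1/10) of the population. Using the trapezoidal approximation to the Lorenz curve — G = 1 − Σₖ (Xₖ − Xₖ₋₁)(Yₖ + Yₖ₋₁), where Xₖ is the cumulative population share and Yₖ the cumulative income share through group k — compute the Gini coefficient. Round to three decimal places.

0.574

Cumulative income shares Yₖ: 0.0030, 0.0100, 0.0240, 0.0450, 0.0810, 0.1200, 0.2540, 0.4180, 0.6770, 1.0000
Σ (Xₖ−Xₖ₋₁)(Yₖ+Yₖ₋₁) = (1/10)(0.0030+0.0000) + (1/10)(0.0100+0.0030) + (1/10)(0.0240+0.0100) + (1/10)(0.0450+0.0240) + (1/10)(0.0810+0.0450) + (1/10)(0.1200+0.0810) + (1/10)(0.2540+0.1200) + (1/10)(0.4180+0.2540) + (1/10)(0.6770+0.4180) + (1/10)(1.0000+0.6770)
  = 0.0003 + 0.0013 + 0.0034 + 0.0069 + 0.0126 + 0.0201 + 0.0374 + 0.0672 + 0.1095 + 0.1677 = 0.4264
G = 1 − 0.4264 = 0.5736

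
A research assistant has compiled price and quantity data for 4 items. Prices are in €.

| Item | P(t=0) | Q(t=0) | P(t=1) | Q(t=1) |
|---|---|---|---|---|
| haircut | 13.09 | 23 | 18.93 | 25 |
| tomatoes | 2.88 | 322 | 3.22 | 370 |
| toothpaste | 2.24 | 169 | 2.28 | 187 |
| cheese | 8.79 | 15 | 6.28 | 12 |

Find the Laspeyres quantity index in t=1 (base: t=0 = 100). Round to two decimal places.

110.26

Laspeyres quantity index uses base-period prices as weights.
ΣP(t=0)·Q(t=1) = 13.09×25 + 2.88×370 + 2.24×187 + 8.79×12 = 327.25 + 1065.6 + 418.88 + 105.48 = 1917.21
ΣP(t=0)·Q(t=0) = 13.09×23 + 2.88×322 + 2.24×169 + 8.79×15 = 301.07 + 927.36 + 378.56 + 131.85 = 1738.84
Index = 1917.21 / 1738.84 × 100 = 110.2580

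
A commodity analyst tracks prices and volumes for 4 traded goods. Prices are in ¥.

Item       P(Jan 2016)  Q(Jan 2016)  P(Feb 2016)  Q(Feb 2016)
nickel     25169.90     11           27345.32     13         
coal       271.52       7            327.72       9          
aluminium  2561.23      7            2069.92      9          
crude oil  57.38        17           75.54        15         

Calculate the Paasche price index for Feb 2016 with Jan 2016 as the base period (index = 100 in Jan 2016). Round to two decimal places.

106.97

Paasche price index uses current-period quantities as weights.
ΣP(Feb 2016)·Q(Feb 2016) = 27345.32×13 + 327.72×9 + 2069.92×9 + 75.54×15 = 355489.16 + 2949.48 + 18629.28 + 1133.1 = 378201.02
ΣP(Jan 2016)·Q(Feb 2016) = 25169.90×13 + 271.52×9 + 2561.23×9 + 57.38×15 = 327208.7 + 2443.68 + 23051.07 + 860.7 = 353564.15
Index = 378201.02 / 353564.15 × 100 = 106.9681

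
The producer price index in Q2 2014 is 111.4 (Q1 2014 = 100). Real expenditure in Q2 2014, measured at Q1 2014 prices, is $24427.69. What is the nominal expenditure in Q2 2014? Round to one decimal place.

Nominal = Real × (Index/100) = 24427.69 × (111.4/100)
        = 24427.69 × 1.114 = 27212.4467

27212.4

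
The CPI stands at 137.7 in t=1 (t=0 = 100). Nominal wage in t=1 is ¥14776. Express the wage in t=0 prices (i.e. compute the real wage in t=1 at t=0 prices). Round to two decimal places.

10730.57

Real = Nominal ÷ (Index/100) = 14776 ÷ (137.7/100)
     = 14776 ÷ 1.377 = 10730.5737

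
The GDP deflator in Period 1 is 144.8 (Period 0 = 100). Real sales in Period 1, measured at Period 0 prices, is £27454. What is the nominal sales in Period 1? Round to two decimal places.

Nominal = Real × (Index/100) = 27454 × (144.8/100)
        = 27454 × 1.448 = 39753.3920

39753.39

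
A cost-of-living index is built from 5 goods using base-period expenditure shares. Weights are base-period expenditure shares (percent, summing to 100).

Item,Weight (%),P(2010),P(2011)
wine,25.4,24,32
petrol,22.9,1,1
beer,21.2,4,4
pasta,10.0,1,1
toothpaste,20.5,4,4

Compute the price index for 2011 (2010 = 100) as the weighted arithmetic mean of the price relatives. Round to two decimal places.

108.47

wine: 25.4 × (32/24) = 25.4 × 1.333333 = 33.8667
petrol: 22.9 × (1/1) = 22.9 × 1.000000 = 22.9000
beer: 21.2 × (4/4) = 21.2 × 1.000000 = 21.2000
pasta: 10.0 × (1/1) = 10.0 × 1.000000 = 10.0000
toothpaste: 20.5 × (4/4) = 20.5 × 1.000000 = 20.5000
Index = Σ wᵢ·(p₁ᵢ/p₀ᵢ) = 33.8667 + 22.9000 + 21.2000 + 10.0000 + 20.5000 = 108.4667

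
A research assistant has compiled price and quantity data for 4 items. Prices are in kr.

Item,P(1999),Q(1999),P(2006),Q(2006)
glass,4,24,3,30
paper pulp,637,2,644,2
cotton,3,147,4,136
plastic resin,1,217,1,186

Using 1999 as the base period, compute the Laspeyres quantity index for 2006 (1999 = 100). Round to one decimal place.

Laspeyres quantity index uses base-period prices as weights.
ΣP(1999)·Q(2006) = 4×30 + 637×2 + 3×136 + 1×186 = 120 + 1274 + 408 + 186 = 1988
ΣP(1999)·Q(1999) = 4×24 + 637×2 + 3×147 + 1×217 = 96 + 1274 + 441 + 217 = 2028
Index = 1988 / 2028 × 100 = 98.0276

98.0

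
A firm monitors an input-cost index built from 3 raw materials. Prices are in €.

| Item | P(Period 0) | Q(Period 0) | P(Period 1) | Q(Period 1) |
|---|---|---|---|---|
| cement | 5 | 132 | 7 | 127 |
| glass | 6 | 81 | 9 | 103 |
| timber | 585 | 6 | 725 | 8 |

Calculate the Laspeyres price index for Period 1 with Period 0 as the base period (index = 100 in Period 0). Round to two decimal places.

Laspeyres price index uses base-period quantities as weights.
ΣP(Period 1)·Q(Period 0) = 7×132 + 9×81 + 725×6 = 924 + 729 + 4350 = 6003
ΣP(Period 0)·Q(Period 0) = 5×132 + 6×81 + 585×6 = 660 + 486 + 3510 = 4656
Index = 6003 / 4656 × 100 = 128.9304

128.93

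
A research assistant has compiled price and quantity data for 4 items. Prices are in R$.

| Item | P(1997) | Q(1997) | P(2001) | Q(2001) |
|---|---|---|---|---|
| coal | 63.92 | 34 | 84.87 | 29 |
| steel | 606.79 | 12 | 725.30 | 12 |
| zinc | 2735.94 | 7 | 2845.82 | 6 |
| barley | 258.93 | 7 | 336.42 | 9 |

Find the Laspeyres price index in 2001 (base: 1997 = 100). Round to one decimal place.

111.3

Laspeyres price index uses base-period quantities as weights.
ΣP(2001)·Q(1997) = 84.87×34 + 725.30×12 + 2845.82×7 + 336.42×7 = 2885.58 + 8703.6 + 19920.74 + 2354.94 = 33864.86
ΣP(1997)·Q(1997) = 63.92×34 + 606.79×12 + 2735.94×7 + 258.93×7 = 2173.28 + 7281.48 + 19151.58 + 1812.51 = 30418.85
Index = 33864.86 / 30418.85 × 100 = 111.3285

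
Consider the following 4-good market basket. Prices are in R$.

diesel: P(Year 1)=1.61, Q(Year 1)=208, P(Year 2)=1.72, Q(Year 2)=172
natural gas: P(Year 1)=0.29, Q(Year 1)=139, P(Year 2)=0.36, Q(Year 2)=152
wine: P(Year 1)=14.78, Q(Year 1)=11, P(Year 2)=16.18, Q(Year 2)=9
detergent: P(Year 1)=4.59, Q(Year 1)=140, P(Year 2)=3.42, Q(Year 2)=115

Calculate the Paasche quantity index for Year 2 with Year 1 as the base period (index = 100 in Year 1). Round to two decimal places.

83.55

Paasche quantity index uses current-period prices as weights.
ΣP(Year 2)·Q(Year 2) = 1.72×172 + 0.36×152 + 16.18×9 + 3.42×115 = 295.84 + 54.72 + 145.62 + 393.3 = 889.48
ΣP(Year 2)·Q(Year 1) = 1.72×208 + 0.36×139 + 16.18×11 + 3.42×140 = 357.76 + 50.04 + 177.98 + 478.8 = 1064.58
Index = 889.48 / 1064.58 × 100 = 83.5522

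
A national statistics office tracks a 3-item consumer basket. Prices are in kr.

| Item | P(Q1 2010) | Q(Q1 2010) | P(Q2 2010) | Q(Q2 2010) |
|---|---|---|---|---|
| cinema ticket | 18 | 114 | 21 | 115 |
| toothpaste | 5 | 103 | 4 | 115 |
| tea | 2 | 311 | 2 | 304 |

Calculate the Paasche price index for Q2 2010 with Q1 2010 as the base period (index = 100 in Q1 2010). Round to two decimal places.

107.07

Paasche price index uses current-period quantities as weights.
ΣP(Q2 2010)·Q(Q2 2010) = 21×115 + 4×115 + 2×304 = 2415 + 460 + 608 = 3483
ΣP(Q1 2010)·Q(Q2 2010) = 18×115 + 5×115 + 2×304 = 2070 + 575 + 608 = 3253
Index = 3483 / 3253 × 100 = 107.0704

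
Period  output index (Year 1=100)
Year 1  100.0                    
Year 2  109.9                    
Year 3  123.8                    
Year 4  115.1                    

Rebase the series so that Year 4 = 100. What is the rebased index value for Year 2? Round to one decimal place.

95.5

Rebased(Year 2) = 109.9 / 115.1 × 100 = 95.4822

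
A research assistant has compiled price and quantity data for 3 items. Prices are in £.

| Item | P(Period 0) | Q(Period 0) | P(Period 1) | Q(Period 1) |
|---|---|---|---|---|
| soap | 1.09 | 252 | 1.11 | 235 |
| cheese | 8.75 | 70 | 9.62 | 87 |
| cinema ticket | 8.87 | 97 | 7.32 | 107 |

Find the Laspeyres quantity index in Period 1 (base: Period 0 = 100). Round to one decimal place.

Laspeyres quantity index uses base-period prices as weights.
ΣP(Period 0)·Q(Period 1) = 1.09×235 + 8.75×87 + 8.87×107 = 256.15 + 761.25 + 949.09 = 1966.49
ΣP(Period 0)·Q(Period 0) = 1.09×252 + 8.75×70 + 8.87×97 = 274.68 + 612.5 + 860.39 = 1747.57
Index = 1966.49 / 1747.57 × 100 = 112.5271

112.5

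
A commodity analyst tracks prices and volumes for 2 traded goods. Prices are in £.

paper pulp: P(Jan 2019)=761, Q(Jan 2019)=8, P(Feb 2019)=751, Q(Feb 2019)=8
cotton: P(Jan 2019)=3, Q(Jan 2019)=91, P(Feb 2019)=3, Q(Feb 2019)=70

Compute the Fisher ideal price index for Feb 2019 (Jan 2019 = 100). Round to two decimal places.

Laspeyres component (base-period weights):
ΣP(Feb 2019)Q(Jan 2019) = 751×8 + 3×91 = 6008 + 273 = 6281
ΣP(Jan 2019)Q(Jan 2019) = 761×8 + 3×91 = 6088 + 273 = 6361
L = 6281 / 6361 × 100 = 98.7423
Paasche component (current-period weights):
ΣP(Feb 2019)Q(Feb 2019) = 751×8 + 3×70 = 6008 + 210 = 6218
ΣP(Jan 2019)Q(Feb 2019) = 761×8 + 3×70 = 6088 + 210 = 6298
P = 6218 / 6298 × 100 = 98.7298
Fisher = √(L × P) = √(98.7423 × 98.7298) = 98.7360

98.74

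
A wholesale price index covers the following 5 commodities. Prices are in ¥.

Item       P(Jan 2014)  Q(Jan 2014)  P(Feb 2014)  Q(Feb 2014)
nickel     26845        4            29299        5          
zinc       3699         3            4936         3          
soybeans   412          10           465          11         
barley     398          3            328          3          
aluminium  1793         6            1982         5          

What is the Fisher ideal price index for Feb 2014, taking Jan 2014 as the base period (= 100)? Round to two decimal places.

Laspeyres component (base-period weights):
ΣP(Feb 2014)Q(Jan 2014) = 29299×4 + 4936×3 + 465×10 + 328×3 + 1982×6 = 117196 + 14808 + 4650 + 984 + 11892 = 149530
ΣP(Jan 2014)Q(Jan 2014) = 26845×4 + 3699×3 + 412×10 + 398×3 + 1793×6 = 107380 + 11097 + 4120 + 1194 + 10758 = 134549
L = 149530 / 134549 × 100 = 111.1342
Paasche component (current-period weights):
ΣP(Feb 2014)Q(Feb 2014) = 29299×5 + 4936×3 + 465×11 + 328×3 + 1982×5 = 146495 + 14808 + 5115 + 984 + 9910 = 177312
ΣP(Jan 2014)Q(Feb 2014) = 26845×5 + 3699×3 + 412×11 + 398×3 + 1793×5 = 134225 + 11097 + 4532 + 1194 + 8965 = 160013
P = 177312 / 160013 × 100 = 110.8110
Fisher = √(L × P) = √(111.1342 × 110.8110) = 110.9725

110.97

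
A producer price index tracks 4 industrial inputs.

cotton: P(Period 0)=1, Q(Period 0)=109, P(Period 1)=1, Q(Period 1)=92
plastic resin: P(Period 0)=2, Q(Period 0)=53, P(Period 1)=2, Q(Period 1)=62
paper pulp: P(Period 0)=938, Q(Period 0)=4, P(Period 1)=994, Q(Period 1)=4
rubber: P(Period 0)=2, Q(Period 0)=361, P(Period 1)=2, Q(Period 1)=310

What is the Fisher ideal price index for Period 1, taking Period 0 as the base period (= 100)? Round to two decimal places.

Laspeyres component (base-period weights):
ΣP(Period 1)Q(Period 0) = 1×109 + 2×53 + 994×4 + 2×361 = 109 + 106 + 3976 + 722 = 4913
ΣP(Period 0)Q(Period 0) = 1×109 + 2×53 + 938×4 + 2×361 = 109 + 106 + 3752 + 722 = 4689
L = 4913 / 4689 × 100 = 104.7771
Paasche component (current-period weights):
ΣP(Period 1)Q(Period 1) = 1×92 + 2×62 + 994×4 + 2×310 = 92 + 124 + 3976 + 620 = 4812
ΣP(Period 0)Q(Period 1) = 1×92 + 2×62 + 938×4 + 2×310 = 92 + 124 + 3752 + 620 = 4588
P = 4812 / 4588 × 100 = 104.8823
Fisher = √(L × P) = √(104.7771 × 104.8823) = 104.8297

104.83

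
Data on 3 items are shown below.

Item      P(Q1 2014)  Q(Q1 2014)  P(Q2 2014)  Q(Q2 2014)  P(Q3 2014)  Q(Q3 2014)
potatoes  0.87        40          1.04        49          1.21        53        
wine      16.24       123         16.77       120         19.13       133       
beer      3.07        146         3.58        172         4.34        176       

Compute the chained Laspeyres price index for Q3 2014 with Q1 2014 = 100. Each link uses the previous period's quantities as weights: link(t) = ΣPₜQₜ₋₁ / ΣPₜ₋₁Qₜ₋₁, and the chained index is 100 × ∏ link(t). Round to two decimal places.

Link Q1 2014→Q2 2014:
ΣP(Q2 2014)Q(Q1 2014) = 1.04×40 + 16.77×123 + 3.58×146 = 41.6 + 2062.71 + 522.68 = 2626.99
ΣP(Q1 2014)Q(Q1 2014) = 0.87×40 + 16.24×123 + 3.07×146 = 34.8 + 1997.52 + 448.22 = 2480.54
link = 2626.99/2480.54 = 1.059040
Link Q2 2014→Q3 2014:
ΣP(Q3 2014)Q(Q2 2014) = 1.21×49 + 19.13×120 + 4.34×172 = 59.29 + 2295.6 + 746.48 = 3101.37
ΣP(Q2 2014)Q(Q2 2014) = 1.04×49 + 16.77×120 + 3.58×172 = 50.96 + 2012.4 + 615.76 = 2679.12
link = 3101.37/2679.12 = 1.157608
Chained index = 100 × 1.059040 × 1.157608 = 122.5952

122.60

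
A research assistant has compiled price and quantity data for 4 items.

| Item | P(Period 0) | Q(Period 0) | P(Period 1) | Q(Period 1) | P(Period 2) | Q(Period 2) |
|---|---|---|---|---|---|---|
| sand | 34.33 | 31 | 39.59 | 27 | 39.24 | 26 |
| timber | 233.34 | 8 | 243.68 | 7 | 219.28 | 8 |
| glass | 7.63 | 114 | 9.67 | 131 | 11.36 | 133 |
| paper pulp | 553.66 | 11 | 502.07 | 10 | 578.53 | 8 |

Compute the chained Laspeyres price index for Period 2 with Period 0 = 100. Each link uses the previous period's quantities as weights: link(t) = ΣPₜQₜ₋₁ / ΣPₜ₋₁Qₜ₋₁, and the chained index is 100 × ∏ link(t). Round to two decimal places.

Link Period 0→Period 1:
ΣP(Period 1)Q(Period 0) = 39.59×31 + 243.68×8 + 9.67×114 + 502.07×11 = 1227.29 + 1949.44 + 1102.38 + 5522.77 = 9801.88
ΣP(Period 0)Q(Period 0) = 34.33×31 + 233.34×8 + 7.63×114 + 553.66×11 = 1064.23 + 1866.72 + 869.82 + 6090.26 = 9891.03
link = 9801.88/9891.03 = 0.990987
Link Period 1→Period 2:
ΣP(Period 2)Q(Period 1) = 39.24×27 + 219.28×7 + 11.36×131 + 578.53×10 = 1059.48 + 1534.96 + 1488.16 + 5785.3 = 9867.9
ΣP(Period 1)Q(Period 1) = 39.59×27 + 243.68×7 + 9.67×131 + 502.07×10 = 1068.93 + 1705.76 + 1266.77 + 5020.7 = 9062.16
link = 9867.9/9062.16 = 1.088913
Chained index = 100 × 0.990987 × 1.088913 = 107.9098

107.91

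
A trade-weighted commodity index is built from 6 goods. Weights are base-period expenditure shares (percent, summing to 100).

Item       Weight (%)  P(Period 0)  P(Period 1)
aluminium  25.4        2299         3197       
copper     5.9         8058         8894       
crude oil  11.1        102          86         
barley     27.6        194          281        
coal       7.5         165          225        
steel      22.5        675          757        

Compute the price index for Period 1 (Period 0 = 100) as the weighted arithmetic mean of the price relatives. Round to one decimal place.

126.6

aluminium: 25.4 × (3197/2299) = 25.4 × 1.390605 = 35.3214
copper: 5.9 × (8894/8058) = 5.9 × 1.103748 = 6.5121
crude oil: 11.1 × (86/102) = 11.1 × 0.843137 = 9.3588
barley: 27.6 × (281/194) = 27.6 × 1.448454 = 39.9773
coal: 7.5 × (225/165) = 7.5 × 1.363636 = 10.2273
steel: 22.5 × (757/675) = 22.5 × 1.121481 = 25.2333
Index = Σ wᵢ·(p₁ᵢ/p₀ᵢ) = 35.3214 + 6.5121 + 9.3588 + 39.9773 + 10.2273 + 25.2333 = 126.6302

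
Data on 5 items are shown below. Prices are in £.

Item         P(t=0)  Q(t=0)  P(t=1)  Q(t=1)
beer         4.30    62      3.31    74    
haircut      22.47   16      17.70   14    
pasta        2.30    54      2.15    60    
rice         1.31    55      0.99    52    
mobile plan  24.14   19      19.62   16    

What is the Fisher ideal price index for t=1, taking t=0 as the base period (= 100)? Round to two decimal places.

Laspeyres component (base-period weights):
ΣP(t=1)Q(t=0) = 3.31×62 + 17.70×16 + 2.15×54 + 0.99×55 + 19.62×19 = 205.22 + 283.2 + 116.1 + 54.45 + 372.78 = 1031.75
ΣP(t=0)Q(t=0) = 4.30×62 + 22.47×16 + 2.30×54 + 1.31×55 + 24.14×19 = 266.6 + 359.52 + 124.2 + 72.05 + 458.66 = 1281.03
L = 1031.75 / 1281.03 × 100 = 80.5407
Paasche component (current-period weights):
ΣP(t=1)Q(t=1) = 3.31×74 + 17.70×14 + 2.15×60 + 0.99×52 + 19.62×16 = 244.94 + 247.8 + 129 + 51.48 + 313.92 = 987.14
ΣP(t=0)Q(t=1) = 4.30×74 + 22.47×14 + 2.30×60 + 1.31×52 + 24.14×16 = 318.2 + 314.58 + 138 + 68.12 + 386.24 = 1225.14
P = 987.14 / 1225.14 × 100 = 80.5736
Fisher = √(L × P) = √(80.5407 × 80.5736) = 80.5572

80.56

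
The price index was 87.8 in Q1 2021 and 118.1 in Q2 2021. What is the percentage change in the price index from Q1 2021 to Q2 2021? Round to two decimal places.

34.51%

Change = (118.1 − 87.8) / 87.8 × 100
       = 30.3 / 87.8 × 100 = 34.5103%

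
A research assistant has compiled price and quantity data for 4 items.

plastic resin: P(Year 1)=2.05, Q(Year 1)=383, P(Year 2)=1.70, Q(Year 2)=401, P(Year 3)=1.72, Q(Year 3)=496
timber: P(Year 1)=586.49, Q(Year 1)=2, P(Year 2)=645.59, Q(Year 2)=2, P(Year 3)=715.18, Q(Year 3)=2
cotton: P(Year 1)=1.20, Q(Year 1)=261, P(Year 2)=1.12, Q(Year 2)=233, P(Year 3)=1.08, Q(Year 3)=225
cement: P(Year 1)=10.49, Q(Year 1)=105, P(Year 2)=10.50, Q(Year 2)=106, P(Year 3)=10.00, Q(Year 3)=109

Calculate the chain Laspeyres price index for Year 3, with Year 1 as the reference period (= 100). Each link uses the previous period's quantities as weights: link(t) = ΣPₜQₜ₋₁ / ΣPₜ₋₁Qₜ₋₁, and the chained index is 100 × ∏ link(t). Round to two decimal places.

Link Year 1→Year 2:
ΣP(Year 2)Q(Year 1) = 1.70×383 + 645.59×2 + 1.12×261 + 10.50×105 = 651.1 + 1291.18 + 292.32 + 1102.5 = 3337.1
ΣP(Year 1)Q(Year 1) = 2.05×383 + 586.49×2 + 1.20×261 + 10.49×105 = 785.15 + 1172.98 + 313.2 + 1101.45 = 3372.78
link = 3337.1/3372.78 = 0.989421
Link Year 2→Year 3:
ΣP(Year 3)Q(Year 2) = 1.72×401 + 715.18×2 + 1.08×233 + 10.00×106 = 689.72 + 1430.36 + 251.64 + 1060 = 3431.72
ΣP(Year 2)Q(Year 2) = 1.70×401 + 645.59×2 + 1.12×233 + 10.50×106 = 681.7 + 1291.18 + 260.96 + 1113 = 3346.84
link = 3431.72/3346.84 = 1.025361
Chained index = 100 × 0.989421 × 1.025361 = 101.4514

101.45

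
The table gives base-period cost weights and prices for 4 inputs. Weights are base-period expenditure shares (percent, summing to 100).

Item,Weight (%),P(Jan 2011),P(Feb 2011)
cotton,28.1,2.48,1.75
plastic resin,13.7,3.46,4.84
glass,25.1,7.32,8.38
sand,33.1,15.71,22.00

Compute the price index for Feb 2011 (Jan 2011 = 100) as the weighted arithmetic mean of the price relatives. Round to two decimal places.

114.08

cotton: 28.1 × (1.75/2.48) = 28.1 × 0.705645 = 19.8286
plastic resin: 13.7 × (4.84/3.46) = 13.7 × 1.398844 = 19.1642
glass: 25.1 × (8.38/7.32) = 25.1 × 1.144809 = 28.7347
sand: 33.1 × (22.00/15.71) = 33.1 × 1.400382 = 46.3526
Index = Σ wᵢ·(p₁ᵢ/p₀ᵢ) = 19.8286 + 19.1642 + 28.7347 + 46.3526 = 114.0801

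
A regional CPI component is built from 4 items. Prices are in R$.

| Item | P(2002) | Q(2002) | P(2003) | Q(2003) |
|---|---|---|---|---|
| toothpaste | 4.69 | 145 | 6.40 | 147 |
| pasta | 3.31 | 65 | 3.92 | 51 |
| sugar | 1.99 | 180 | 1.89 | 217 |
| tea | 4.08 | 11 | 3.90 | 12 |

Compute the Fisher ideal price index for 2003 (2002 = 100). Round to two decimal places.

Laspeyres component (base-period weights):
ΣP(2003)Q(2002) = 6.40×145 + 3.92×65 + 1.89×180 + 3.90×11 = 928 + 254.8 + 340.2 + 42.9 = 1565.9
ΣP(2002)Q(2002) = 4.69×145 + 3.31×65 + 1.99×180 + 4.08×11 = 680.05 + 215.15 + 358.2 + 44.88 = 1298.28
L = 1565.9 / 1298.28 × 100 = 120.6134
Paasche component (current-period weights):
ΣP(2003)Q(2003) = 6.40×147 + 3.92×51 + 1.89×217 + 3.90×12 = 940.8 + 199.92 + 410.13 + 46.8 = 1597.65
ΣP(2002)Q(2003) = 4.69×147 + 3.31×51 + 1.99×217 + 4.08×12 = 689.43 + 168.81 + 431.83 + 48.96 = 1339.03
P = 1597.65 / 1339.03 × 100 = 119.3140
Fisher = √(L × P) = √(120.6134 × 119.3140) = 119.9619

119.96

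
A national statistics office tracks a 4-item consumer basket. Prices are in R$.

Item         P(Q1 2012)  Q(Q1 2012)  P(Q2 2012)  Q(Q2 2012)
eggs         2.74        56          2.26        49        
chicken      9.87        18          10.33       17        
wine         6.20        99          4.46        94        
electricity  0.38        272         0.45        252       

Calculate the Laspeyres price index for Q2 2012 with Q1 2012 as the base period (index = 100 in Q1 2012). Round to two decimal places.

Laspeyres price index uses base-period quantities as weights.
ΣP(Q2 2012)·Q(Q1 2012) = 2.26×56 + 10.33×18 + 4.46×99 + 0.45×272 = 126.56 + 185.94 + 441.54 + 122.4 = 876.44
ΣP(Q1 2012)·Q(Q1 2012) = 2.74×56 + 9.87×18 + 6.20×99 + 0.38×272 = 153.44 + 177.66 + 613.8 + 103.36 = 1048.26
Index = 876.44 / 1048.26 × 100 = 83.6090

83.61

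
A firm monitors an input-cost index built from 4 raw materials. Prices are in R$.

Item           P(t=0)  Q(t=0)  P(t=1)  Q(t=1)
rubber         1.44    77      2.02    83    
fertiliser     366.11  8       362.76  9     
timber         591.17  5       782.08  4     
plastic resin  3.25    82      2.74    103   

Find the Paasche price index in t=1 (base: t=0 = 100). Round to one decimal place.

Paasche price index uses current-period quantities as weights.
ΣP(t=1)·Q(t=1) = 2.02×83 + 362.76×9 + 782.08×4 + 2.74×103 = 167.66 + 3264.84 + 3128.32 + 282.22 = 6843.04
ΣP(t=0)·Q(t=1) = 1.44×83 + 366.11×9 + 591.17×4 + 3.25×103 = 119.52 + 3294.99 + 2364.68 + 334.75 = 6113.94
Index = 6843.04 / 6113.94 × 100 = 111.9252

111.9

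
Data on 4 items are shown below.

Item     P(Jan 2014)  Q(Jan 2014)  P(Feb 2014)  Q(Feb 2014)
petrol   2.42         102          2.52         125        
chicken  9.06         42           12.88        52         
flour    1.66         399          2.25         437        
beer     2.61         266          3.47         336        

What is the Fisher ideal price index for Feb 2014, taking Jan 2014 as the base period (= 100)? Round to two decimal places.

131.95

Laspeyres component (base-period weights):
ΣP(Feb 2014)Q(Jan 2014) = 2.52×102 + 12.88×42 + 2.25×399 + 3.47×266 = 257.04 + 540.96 + 897.75 + 923.02 = 2618.77
ΣP(Jan 2014)Q(Jan 2014) = 2.42×102 + 9.06×42 + 1.66×399 + 2.61×266 = 246.84 + 380.52 + 662.34 + 694.26 = 1983.96
L = 2618.77 / 1983.96 × 100 = 131.9971
Paasche component (current-period weights):
ΣP(Feb 2014)Q(Feb 2014) = 2.52×125 + 12.88×52 + 2.25×437 + 3.47×336 = 315 + 669.76 + 983.25 + 1165.92 = 3133.93
ΣP(Jan 2014)Q(Feb 2014) = 2.42×125 + 9.06×52 + 1.66×437 + 2.61×336 = 302.5 + 471.12 + 725.42 + 876.96 = 2376
P = 3133.93 / 2376 × 100 = 131.8994
Fisher = √(L × P) = √(131.9971 × 131.8994) = 131.9483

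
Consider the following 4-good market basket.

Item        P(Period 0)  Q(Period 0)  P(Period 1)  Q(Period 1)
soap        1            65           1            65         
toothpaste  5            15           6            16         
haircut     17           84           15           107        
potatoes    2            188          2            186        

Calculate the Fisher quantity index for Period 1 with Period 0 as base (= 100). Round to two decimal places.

119.77

Laspeyres component (base-period weights):
ΣP(Period 0)Q(Period 1) = 1×65 + 5×16 + 17×107 + 2×186 = 65 + 80 + 1819 + 372 = 2336
ΣP(Period 0)Q(Period 0) = 1×65 + 5×15 + 17×84 + 2×188 = 65 + 75 + 1428 + 376 = 1944
L = 2336 / 1944 × 100 = 120.1646
Paasche component (current-period weights):
ΣP(Period 1)Q(Period 1) = 1×65 + 6×16 + 15×107 + 2×186 = 65 + 96 + 1605 + 372 = 2138
ΣP(Period 1)Q(Period 0) = 1×65 + 6×15 + 15×84 + 2×188 = 65 + 90 + 1260 + 376 = 1791
P = 2138 / 1791 × 100 = 119.3747
Fisher = √(L × P) = √(120.1646 × 119.3747) = 119.7690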